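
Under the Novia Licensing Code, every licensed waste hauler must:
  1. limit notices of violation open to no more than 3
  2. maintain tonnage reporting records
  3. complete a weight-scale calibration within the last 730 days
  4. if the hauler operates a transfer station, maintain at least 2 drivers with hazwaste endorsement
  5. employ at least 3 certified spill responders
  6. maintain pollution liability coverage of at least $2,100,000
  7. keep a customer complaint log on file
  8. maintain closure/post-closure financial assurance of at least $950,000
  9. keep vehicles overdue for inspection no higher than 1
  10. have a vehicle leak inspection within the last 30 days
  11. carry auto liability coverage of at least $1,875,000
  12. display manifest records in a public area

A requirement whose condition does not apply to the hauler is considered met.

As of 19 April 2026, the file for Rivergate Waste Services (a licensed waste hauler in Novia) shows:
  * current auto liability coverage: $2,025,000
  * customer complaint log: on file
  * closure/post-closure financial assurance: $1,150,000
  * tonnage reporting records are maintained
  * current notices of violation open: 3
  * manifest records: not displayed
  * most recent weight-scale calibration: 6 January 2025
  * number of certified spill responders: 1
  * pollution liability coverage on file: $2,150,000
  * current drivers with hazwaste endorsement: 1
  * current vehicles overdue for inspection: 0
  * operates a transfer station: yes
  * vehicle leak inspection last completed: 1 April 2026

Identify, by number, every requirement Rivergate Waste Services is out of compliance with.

4, 5, 12

1. notices of violation open 3 ≤ 3 → met
2. tonnage reporting records present → met
3. weight-scale calibration 468 days ago vs limit 730 → met
4. condition 'operates a transfer station' holds; drivers with hazwaste endorsement 1 < 2 → not met
5. certified spill responders 1 < 3 → not met
6. pollution liability coverage $2,150,000 ≥ $2,100,000 → met
7. customer complaint log present → met
8. closure/post-closure financial assurance $1,150,000 ≥ $950,000 → met
9. vehicles overdue for inspection 0 ≤ 1 → met
10. vehicle leak inspection 18 days ago vs limit 30 → met
11. auto liability coverage $2,025,000 ≥ $1,875,000 → met
12. manifest records absent → not met
Not met: 4, 5, 12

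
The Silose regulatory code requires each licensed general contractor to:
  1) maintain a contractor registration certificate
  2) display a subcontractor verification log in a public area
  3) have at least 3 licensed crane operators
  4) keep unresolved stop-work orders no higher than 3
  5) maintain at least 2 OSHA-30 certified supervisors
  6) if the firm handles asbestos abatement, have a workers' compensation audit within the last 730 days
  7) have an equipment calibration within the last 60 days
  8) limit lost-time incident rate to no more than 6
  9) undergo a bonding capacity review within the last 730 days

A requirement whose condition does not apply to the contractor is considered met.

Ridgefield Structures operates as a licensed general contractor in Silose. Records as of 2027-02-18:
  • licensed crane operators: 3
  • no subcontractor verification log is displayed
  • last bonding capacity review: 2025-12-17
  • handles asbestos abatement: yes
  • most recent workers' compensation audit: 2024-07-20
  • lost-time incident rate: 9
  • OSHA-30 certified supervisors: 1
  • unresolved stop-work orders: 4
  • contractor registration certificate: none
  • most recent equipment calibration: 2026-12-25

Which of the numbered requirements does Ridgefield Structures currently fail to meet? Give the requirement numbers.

1. contractor registration certificate absent → not met
2. subcontractor verification log absent → not met
3. licensed crane operators 3 ≥ 3 → met
4. unresolved stop-work orders 4 > 3 → not met
5. OSHA-30 certified supervisors 1 < 2 → not met
6. condition 'handles asbestos abatement' holds; workers' compensation audit 943 days ago vs limit 730 → not met
7. equipment calibration 55 days ago vs limit 60 → met
8. lost-time incident rate 9 > 6 → not met
9. bonding capacity review 428 days ago vs limit 730 → met
Not met: 1, 2, 4, 5, 6, 8

1, 2, 4, 5, 6, 8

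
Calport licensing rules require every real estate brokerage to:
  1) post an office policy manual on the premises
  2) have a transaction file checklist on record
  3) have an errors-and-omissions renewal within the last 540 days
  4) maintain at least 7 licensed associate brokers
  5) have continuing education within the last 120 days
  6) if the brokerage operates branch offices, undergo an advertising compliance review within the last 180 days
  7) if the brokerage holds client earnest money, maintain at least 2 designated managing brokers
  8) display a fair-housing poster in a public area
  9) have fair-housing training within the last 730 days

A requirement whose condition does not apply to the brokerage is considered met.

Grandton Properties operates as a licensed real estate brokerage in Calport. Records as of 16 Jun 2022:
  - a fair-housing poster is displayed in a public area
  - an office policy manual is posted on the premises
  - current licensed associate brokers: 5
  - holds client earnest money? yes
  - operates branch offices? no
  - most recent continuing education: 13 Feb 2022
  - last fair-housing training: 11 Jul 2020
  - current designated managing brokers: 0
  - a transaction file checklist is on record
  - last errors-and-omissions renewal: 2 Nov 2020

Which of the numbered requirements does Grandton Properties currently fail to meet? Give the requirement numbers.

3, 4, 5, 7

1. office policy manual present → met
2. transaction file checklist present → met
3. errors-and-omissions renewal 591 days ago vs limit 540 → not met
4. licensed associate brokers 5 < 7 → not met
5. continuing education 123 days ago vs limit 120 → not met
6. condition 'operates branch offices' does not hold → requirement n/a → met
7. condition 'holds client earnest money' holds; designated managing brokers 0 < 2 → not met
8. fair-housing poster present → met
9. fair-housing training 705 days ago vs limit 730 → met
Not met: 3, 4, 5, 7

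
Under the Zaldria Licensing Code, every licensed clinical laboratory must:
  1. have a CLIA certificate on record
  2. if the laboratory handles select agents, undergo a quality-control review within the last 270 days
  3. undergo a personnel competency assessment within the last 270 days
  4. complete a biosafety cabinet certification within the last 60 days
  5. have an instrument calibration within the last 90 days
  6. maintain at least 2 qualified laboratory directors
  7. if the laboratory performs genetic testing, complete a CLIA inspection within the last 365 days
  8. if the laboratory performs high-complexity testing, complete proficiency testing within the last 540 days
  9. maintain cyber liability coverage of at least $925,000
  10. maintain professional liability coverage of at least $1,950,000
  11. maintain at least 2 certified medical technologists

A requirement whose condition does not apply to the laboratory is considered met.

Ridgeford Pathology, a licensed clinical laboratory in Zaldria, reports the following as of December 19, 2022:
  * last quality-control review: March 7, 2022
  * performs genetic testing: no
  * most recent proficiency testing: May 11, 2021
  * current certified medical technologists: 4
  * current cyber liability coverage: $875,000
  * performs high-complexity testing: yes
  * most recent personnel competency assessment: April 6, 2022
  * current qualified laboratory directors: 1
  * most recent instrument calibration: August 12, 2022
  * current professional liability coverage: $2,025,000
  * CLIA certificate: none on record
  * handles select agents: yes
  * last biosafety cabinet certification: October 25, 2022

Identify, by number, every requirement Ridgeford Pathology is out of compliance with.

1. CLIA certificate absent → not met
2. condition 'handles select agents' holds; quality-control review 287 days ago vs limit 270 → not met
3. personnel competency assessment 257 days ago vs limit 270 → met
4. biosafety cabinet certification 55 days ago vs limit 60 → met
5. instrument calibration 129 days ago vs limit 90 → not met
6. qualified laboratory directors 1 < 2 → not met
7. condition 'performs genetic testing' does not hold → requirement n/a → met
8. condition 'performs high-complexity testing' holds; proficiency testing 587 days ago vs limit 540 → not met
9. cyber liability coverage $875,000 < $925,000 → not met
10. professional liability coverage $2,025,000 ≥ $1,950,000 → met
11. certified medical technologists 4 ≥ 2 → met
Not met: 1, 2, 5, 6, 8, 9

1, 2, 5, 6, 8, 9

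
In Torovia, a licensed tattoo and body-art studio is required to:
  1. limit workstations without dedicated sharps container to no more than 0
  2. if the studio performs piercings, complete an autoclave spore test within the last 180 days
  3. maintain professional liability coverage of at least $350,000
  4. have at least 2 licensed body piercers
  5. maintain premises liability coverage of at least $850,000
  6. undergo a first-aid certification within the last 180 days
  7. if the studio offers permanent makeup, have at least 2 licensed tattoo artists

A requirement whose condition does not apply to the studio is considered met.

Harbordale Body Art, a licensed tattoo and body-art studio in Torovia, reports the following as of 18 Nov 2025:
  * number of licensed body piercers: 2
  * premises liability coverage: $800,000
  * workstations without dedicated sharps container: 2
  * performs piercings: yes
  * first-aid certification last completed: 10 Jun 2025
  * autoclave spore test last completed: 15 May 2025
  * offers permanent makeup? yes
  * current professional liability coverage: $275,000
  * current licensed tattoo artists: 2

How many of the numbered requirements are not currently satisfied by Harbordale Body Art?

1. workstations without dedicated sharps container 2 > 0 → not met
2. condition 'performs piercings' holds; autoclave spore test 187 days ago vs limit 180 → not met
3. professional liability coverage $275,000 < $350,000 → not met
4. licensed body piercers 2 ≥ 2 → met
5. premises liability coverage $800,000 < $850,000 → not met
6. first-aid certification 161 days ago vs limit 180 → met
7. condition 'offers permanent makeup' holds; licensed tattoo artists 2 ≥ 2 → met
Not met: 4 of 7

4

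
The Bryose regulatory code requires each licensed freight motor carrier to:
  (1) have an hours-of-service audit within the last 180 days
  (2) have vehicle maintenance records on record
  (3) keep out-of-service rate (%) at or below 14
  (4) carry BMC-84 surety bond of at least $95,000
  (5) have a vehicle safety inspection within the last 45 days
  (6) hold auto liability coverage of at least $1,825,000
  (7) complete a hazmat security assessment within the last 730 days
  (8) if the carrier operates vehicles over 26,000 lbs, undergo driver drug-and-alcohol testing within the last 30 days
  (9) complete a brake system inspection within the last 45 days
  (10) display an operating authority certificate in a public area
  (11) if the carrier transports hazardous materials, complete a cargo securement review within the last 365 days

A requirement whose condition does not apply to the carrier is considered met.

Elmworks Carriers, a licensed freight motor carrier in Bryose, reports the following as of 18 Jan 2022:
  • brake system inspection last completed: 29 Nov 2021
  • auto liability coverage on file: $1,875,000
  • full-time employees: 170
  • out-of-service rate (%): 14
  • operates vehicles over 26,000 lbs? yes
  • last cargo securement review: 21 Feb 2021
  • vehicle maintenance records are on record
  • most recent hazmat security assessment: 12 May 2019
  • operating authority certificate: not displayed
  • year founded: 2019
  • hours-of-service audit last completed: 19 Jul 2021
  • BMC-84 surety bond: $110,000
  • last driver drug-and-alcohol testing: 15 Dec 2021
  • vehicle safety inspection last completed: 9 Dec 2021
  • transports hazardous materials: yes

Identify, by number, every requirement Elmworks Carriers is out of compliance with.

1, 7, 8, 9, 10

1. hours-of-service audit 183 days ago vs limit 180 → not met
2. vehicle maintenance records present → met
3. out-of-service rate (%) 14 ≤ 14 → met
4. BMC-84 surety bond $110,000 ≥ $95,000 → met
5. vehicle safety inspection 40 days ago vs limit 45 → met
6. auto liability coverage $1,875,000 ≥ $1,825,000 → met
7. hazmat security assessment 982 days ago vs limit 730 → not met
8. condition 'operates vehicles over 26,000 lbs' holds; driver drug-and-alcohol testing 34 days ago vs limit 30 → not met
9. brake system inspection 50 days ago vs limit 45 → not met
10. operating authority certificate absent → not met
11. condition 'transports hazardous materials' holds; cargo securement review 331 days ago vs limit 365 → met
Not met: 1, 7, 8, 9, 10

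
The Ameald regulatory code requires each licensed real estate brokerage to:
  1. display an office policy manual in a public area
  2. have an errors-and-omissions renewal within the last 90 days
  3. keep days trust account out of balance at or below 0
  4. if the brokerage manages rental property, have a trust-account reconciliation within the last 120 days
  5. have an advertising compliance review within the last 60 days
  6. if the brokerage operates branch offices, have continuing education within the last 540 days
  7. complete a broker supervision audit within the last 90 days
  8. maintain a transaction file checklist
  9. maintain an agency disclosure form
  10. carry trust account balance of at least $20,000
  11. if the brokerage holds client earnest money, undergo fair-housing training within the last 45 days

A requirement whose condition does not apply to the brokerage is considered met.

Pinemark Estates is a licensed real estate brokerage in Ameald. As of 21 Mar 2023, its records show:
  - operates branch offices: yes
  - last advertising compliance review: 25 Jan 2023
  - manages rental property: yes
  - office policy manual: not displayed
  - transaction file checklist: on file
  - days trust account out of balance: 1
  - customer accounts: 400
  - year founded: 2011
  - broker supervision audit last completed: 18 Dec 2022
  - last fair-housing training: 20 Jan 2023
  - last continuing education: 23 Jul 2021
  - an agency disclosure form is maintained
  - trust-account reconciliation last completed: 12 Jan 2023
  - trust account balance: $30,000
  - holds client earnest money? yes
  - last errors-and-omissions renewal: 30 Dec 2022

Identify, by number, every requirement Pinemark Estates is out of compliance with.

1, 3, 6, 7, 11

1. office policy manual absent → not met
2. errors-and-omissions renewal 81 days ago vs limit 90 → met
3. days trust account out of balance 1 > 0 → not met
4. condition 'manages rental property' holds; trust-account reconciliation 68 days ago vs limit 120 → met
5. advertising compliance review 55 days ago vs limit 60 → met
6. condition 'operates branch offices' holds; continuing education 606 days ago vs limit 540 → not met
7. broker supervision audit 93 days ago vs limit 90 → not met
8. transaction file checklist present → met
9. agency disclosure form present → met
10. trust account balance $30,000 ≥ $20,000 → met
11. condition 'holds client earnest money' holds; fair-housing training 60 days ago vs limit 45 → not met
Not met: 1, 3, 6, 7, 11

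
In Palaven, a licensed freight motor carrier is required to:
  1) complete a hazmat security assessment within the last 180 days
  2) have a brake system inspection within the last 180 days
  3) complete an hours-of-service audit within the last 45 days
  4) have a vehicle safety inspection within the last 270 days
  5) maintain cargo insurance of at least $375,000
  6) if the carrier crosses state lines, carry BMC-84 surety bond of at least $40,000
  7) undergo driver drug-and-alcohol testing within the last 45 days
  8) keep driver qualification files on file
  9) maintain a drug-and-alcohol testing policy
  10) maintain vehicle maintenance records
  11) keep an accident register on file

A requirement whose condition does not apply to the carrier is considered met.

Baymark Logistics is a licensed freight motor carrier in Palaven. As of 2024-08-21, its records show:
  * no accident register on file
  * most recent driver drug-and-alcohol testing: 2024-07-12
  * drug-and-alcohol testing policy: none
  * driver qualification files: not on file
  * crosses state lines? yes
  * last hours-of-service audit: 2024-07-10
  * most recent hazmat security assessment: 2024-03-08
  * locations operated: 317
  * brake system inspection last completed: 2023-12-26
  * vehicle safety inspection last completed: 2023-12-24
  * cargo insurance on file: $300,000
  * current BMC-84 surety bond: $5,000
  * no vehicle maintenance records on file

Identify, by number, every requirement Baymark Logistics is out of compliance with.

1. hazmat security assessment 166 days ago vs limit 180 → met
2. brake system inspection 239 days ago vs limit 180 → not met
3. hours-of-service audit 42 days ago vs limit 45 → met
4. vehicle safety inspection 241 days ago vs limit 270 → met
5. cargo insurance $300,000 < $375,000 → not met
6. condition 'crosses state lines' holds; BMC-84 surety bond $5,000 < $40,000 → not met
7. driver drug-and-alcohol testing 40 days ago vs limit 45 → met
8. driver qualification files absent → not met
9. drug-and-alcohol testing policy absent → not met
10. vehicle maintenance records absent → not met
11. accident register absent → not met
Not met: 2, 5, 6, 8, 9, 10, 11

2, 5, 6, 8, 9, 10, 11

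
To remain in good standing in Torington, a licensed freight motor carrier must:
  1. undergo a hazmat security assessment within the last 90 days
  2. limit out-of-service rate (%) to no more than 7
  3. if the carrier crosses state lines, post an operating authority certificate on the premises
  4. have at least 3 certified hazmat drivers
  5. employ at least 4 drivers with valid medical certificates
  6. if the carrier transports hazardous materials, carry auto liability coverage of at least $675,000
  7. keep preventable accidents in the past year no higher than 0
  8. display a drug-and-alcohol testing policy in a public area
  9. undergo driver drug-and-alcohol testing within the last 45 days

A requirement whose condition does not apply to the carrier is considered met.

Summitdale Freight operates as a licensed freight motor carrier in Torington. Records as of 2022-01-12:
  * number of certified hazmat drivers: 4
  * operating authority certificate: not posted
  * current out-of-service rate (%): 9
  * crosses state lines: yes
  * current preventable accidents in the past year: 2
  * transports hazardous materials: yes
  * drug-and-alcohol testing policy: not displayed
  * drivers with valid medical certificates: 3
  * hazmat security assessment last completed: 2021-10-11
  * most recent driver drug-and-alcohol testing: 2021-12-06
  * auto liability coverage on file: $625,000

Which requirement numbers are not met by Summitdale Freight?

1, 2, 3, 5, 6, 7, 8

1. hazmat security assessment 93 days ago vs limit 90 → not met
2. out-of-service rate (%) 9 > 7 → not met
3. condition 'crosses state lines' holds; operating authority certificate absent → not met
4. certified hazmat drivers 4 ≥ 3 → met
5. drivers with valid medical certificates 3 < 4 → not met
6. condition 'transports hazardous materials' holds; auto liability coverage $625,000 < $675,000 → not met
7. preventable accidents in the past year 2 > 0 → not met
8. drug-and-alcohol testing policy absent → not met
9. driver drug-and-alcohol testing 37 days ago vs limit 45 → met
Not met: 1, 2, 3, 5, 6, 7, 8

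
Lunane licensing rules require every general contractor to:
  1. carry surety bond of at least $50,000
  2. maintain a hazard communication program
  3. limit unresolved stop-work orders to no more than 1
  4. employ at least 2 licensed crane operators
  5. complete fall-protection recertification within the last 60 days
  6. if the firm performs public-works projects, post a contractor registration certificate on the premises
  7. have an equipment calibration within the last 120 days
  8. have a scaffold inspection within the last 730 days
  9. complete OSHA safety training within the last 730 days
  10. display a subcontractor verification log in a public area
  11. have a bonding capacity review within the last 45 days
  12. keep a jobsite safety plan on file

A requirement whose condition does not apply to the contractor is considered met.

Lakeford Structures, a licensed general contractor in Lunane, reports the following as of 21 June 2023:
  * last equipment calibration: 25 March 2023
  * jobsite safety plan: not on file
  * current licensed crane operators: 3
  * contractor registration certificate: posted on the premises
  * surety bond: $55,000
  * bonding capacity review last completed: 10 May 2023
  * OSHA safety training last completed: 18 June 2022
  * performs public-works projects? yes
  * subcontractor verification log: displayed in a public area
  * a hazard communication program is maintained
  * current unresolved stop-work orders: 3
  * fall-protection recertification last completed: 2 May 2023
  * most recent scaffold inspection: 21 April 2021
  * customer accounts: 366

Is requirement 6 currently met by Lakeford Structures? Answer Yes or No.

6. condition 'performs public-works projects' holds; contractor registration certificate present → met

Yes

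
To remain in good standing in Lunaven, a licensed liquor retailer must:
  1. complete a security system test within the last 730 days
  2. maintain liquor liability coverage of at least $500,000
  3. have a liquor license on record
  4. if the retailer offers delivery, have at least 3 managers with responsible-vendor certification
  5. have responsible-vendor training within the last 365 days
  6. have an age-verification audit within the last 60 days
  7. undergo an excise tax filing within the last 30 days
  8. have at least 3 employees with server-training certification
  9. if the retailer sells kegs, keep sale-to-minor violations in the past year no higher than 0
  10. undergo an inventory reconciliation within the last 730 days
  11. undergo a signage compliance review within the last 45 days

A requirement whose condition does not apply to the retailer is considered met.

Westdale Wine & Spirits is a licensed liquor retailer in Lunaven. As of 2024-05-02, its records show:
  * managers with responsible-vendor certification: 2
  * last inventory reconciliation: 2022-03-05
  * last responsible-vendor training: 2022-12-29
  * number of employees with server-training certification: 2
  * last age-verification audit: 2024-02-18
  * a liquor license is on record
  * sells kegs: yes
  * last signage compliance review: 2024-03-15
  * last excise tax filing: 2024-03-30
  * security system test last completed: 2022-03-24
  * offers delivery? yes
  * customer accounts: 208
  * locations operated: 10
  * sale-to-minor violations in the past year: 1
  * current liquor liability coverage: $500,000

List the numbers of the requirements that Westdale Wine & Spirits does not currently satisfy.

1. security system test 770 days ago vs limit 730 → not met
2. liquor liability coverage $500,000 ≥ $500,000 → met
3. liquor license present → met
4. condition 'offers delivery' holds; managers with responsible-vendor certification 2 < 3 → not met
5. responsible-vendor training 490 days ago vs limit 365 → not met
6. age-verification audit 74 days ago vs limit 60 → not met
7. excise tax filing 33 days ago vs limit 30 → not met
8. employees with server-training certification 2 < 3 → not met
9. condition 'sells kegs' holds; sale-to-minor violations in the past year 1 > 0 → not met
10. inventory reconciliation 789 days ago vs limit 730 → not met
11. signage compliance review 48 days ago vs limit 45 → not met
Not met: 1, 4, 5, 6, 7, 8, 9, 10, 11

1, 4, 5, 6, 7, 8, 9, 10, 11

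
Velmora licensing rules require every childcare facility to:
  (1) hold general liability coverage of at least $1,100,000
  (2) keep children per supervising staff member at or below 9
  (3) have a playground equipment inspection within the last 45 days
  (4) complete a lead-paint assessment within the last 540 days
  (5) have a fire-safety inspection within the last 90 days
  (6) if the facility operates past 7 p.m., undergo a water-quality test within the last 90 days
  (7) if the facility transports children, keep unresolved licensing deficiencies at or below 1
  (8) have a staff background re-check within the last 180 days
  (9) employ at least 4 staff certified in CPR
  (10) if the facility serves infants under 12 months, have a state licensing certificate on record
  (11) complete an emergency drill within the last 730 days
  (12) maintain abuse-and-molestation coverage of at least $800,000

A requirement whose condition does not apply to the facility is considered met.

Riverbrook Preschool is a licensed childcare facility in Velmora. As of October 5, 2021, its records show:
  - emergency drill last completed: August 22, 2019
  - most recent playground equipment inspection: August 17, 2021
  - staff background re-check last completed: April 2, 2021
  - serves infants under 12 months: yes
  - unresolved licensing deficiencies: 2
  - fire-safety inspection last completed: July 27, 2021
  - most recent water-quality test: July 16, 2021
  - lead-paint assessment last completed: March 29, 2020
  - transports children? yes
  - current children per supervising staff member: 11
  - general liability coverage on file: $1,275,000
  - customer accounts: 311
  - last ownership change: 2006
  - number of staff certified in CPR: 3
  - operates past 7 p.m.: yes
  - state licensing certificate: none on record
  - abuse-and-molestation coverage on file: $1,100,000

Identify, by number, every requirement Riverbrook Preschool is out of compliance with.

1. general liability coverage $1,275,000 ≥ $1,100,000 → met
2. children per supervising staff member 11 > 9 → not met
3. playground equipment inspection 49 days ago vs limit 45 → not met
4. lead-paint assessment 555 days ago vs limit 540 → not met
5. fire-safety inspection 70 days ago vs limit 90 → met
6. condition 'operates past 7 p.m.' holds; water-quality test 81 days ago vs limit 90 → met
7. condition 'transports children' holds; unresolved licensing deficiencies 2 > 1 → not met
8. staff background re-check 186 days ago vs limit 180 → not met
9. staff certified in CPR 3 < 4 → not met
10. condition 'serves infants under 12 months' holds; state licensing certificate absent → not met
11. emergency drill 775 days ago vs limit 730 → not met
12. abuse-and-molestation coverage $1,100,000 ≥ $800,000 → met
Not met: 2, 3, 4, 7, 8, 9, 10, 11

2, 3, 4, 7, 8, 9, 10, 11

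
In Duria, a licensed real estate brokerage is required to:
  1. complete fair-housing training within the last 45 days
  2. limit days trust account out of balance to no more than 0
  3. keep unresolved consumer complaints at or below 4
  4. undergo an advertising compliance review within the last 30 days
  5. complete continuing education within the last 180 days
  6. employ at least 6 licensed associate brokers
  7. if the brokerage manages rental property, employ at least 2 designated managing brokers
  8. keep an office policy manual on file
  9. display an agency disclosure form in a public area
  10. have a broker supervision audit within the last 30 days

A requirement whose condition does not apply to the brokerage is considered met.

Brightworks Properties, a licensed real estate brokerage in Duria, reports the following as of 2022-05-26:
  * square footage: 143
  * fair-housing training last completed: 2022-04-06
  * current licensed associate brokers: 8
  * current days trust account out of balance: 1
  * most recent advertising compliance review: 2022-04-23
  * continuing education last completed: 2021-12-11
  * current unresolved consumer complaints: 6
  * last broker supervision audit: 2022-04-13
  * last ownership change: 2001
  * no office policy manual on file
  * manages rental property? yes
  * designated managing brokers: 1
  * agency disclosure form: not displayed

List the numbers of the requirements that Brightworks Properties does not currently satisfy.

1, 2, 3, 4, 7, 8, 9, 10

1. fair-housing training 50 days ago vs limit 45 → not met
2. days trust account out of balance 1 > 0 → not met
3. unresolved consumer complaints 6 > 4 → not met
4. advertising compliance review 33 days ago vs limit 30 → not met
5. continuing education 166 days ago vs limit 180 → met
6. licensed associate brokers 8 ≥ 6 → met
7. condition 'manages rental property' holds; designated managing brokers 1 < 2 → not met
8. office policy manual absent → not met
9. agency disclosure form absent → not met
10. broker supervision audit 43 days ago vs limit 30 → not met
Not met: 1, 2, 3, 4, 7, 8, 9, 10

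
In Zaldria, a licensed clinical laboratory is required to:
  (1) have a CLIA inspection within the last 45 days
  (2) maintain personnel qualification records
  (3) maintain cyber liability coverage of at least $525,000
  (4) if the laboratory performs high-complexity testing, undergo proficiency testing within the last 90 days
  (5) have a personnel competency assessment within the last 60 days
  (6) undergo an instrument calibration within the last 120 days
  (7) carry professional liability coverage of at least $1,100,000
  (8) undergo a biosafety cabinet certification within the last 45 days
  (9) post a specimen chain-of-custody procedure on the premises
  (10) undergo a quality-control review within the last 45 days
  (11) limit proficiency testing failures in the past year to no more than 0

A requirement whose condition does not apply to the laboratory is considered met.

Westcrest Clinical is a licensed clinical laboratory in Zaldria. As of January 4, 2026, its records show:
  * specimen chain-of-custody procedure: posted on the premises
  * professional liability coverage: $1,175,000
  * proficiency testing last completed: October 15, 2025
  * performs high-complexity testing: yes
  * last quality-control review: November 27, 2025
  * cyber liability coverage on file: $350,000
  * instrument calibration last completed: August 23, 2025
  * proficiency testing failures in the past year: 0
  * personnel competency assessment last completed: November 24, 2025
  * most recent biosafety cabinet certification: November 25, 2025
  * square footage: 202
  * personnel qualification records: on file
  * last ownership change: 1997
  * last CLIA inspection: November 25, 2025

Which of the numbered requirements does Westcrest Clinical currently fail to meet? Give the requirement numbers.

1. CLIA inspection 40 days ago vs limit 45 → met
2. personnel qualification records present → met
3. cyber liability coverage $350,000 < $525,000 → not met
4. condition 'performs high-complexity testing' holds; proficiency testing 81 days ago vs limit 90 → met
5. personnel competency assessment 41 days ago vs limit 60 → met
6. instrument calibration 134 days ago vs limit 120 → not met
7. professional liability coverage $1,175,000 ≥ $1,100,000 → met
8. biosafety cabinet certification 40 days ago vs limit 45 → met
9. specimen chain-of-custody procedure present → met
10. quality-control review 38 days ago vs limit 45 → met
11. proficiency testing failures in the past year 0 ≤ 0 → met
Not met: 3, 6

3, 6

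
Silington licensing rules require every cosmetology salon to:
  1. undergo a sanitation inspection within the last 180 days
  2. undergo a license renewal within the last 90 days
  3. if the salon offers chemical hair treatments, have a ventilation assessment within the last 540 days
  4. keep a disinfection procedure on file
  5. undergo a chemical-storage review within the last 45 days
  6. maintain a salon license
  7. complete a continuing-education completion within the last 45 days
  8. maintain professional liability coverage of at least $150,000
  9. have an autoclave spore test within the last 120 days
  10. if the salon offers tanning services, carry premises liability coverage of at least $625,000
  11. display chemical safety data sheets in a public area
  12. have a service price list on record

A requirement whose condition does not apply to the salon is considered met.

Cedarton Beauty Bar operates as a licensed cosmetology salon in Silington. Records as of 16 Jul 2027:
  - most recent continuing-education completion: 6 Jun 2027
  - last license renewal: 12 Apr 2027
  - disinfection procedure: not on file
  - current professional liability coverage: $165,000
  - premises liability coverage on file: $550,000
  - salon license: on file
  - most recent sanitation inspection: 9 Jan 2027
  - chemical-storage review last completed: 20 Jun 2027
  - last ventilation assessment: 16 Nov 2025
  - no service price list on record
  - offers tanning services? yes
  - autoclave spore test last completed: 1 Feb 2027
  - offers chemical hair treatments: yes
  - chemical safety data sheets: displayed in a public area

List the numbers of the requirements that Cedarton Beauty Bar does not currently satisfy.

1. sanitation inspection 188 days ago vs limit 180 → not met
2. license renewal 95 days ago vs limit 90 → not met
3. condition 'offers chemical hair treatments' holds; ventilation assessment 607 days ago vs limit 540 → not met
4. disinfection procedure absent → not met
5. chemical-storage review 26 days ago vs limit 45 → met
6. salon license present → met
7. continuing-education completion 40 days ago vs limit 45 → met
8. professional liability coverage $165,000 ≥ $150,000 → met
9. autoclave spore test 165 days ago vs limit 120 → not met
10. condition 'offers tanning services' holds; premises liability coverage $550,000 < $625,000 → not met
11. chemical safety data sheets present → met
12. service price list absent → not met
Not met: 1, 2, 3, 4, 9, 10, 12

1, 2, 3, 4, 9, 10, 12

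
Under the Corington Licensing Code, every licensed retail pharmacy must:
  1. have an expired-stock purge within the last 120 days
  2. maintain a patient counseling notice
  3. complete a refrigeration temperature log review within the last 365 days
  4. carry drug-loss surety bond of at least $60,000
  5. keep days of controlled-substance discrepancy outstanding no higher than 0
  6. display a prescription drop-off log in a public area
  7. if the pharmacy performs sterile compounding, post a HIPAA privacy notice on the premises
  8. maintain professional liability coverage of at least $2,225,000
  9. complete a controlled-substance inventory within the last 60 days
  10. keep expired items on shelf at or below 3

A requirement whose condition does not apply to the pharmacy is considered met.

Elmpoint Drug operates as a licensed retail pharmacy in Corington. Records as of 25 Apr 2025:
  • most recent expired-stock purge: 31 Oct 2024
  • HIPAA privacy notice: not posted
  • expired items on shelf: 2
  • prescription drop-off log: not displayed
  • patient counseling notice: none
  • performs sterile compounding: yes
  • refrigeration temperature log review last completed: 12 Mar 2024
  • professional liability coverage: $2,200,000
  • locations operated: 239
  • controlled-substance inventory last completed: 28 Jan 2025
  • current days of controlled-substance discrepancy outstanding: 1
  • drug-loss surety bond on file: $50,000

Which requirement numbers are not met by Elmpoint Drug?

1. expired-stock purge 176 days ago vs limit 120 → not met
2. patient counseling notice absent → not met
3. refrigeration temperature log review 409 days ago vs limit 365 → not met
4. drug-loss surety bond $50,000 < $60,000 → not met
5. days of controlled-substance discrepancy outstanding 1 > 0 → not met
6. prescription drop-off log absent → not met
7. condition 'performs sterile compounding' holds; HIPAA privacy notice absent → not met
8. professional liability coverage $2,200,000 < $2,225,000 → not met
9. controlled-substance inventory 87 days ago vs limit 60 → not met
10. expired items on shelf 2 ≤ 3 → met
Not met: 1, 2, 3, 4, 5, 6, 7, 8, 9

1, 2, 3, 4, 5, 6, 7, 8, 9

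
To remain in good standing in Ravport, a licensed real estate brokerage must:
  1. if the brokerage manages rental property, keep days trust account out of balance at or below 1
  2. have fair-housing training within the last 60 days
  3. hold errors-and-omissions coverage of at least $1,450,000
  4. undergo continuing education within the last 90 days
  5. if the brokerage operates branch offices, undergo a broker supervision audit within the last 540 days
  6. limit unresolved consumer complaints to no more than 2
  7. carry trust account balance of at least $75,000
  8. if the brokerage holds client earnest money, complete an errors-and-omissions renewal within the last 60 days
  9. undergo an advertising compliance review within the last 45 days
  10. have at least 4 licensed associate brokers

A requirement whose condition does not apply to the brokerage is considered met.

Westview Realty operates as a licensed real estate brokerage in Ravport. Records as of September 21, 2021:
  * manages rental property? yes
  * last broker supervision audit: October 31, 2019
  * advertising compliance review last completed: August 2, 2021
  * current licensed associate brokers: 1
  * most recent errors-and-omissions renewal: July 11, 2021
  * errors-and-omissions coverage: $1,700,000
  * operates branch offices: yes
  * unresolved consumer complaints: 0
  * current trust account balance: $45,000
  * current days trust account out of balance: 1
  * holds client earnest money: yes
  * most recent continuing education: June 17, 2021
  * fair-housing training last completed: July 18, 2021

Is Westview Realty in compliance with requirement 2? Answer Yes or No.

2. fair-housing training 65 days ago vs limit 60 → not met

No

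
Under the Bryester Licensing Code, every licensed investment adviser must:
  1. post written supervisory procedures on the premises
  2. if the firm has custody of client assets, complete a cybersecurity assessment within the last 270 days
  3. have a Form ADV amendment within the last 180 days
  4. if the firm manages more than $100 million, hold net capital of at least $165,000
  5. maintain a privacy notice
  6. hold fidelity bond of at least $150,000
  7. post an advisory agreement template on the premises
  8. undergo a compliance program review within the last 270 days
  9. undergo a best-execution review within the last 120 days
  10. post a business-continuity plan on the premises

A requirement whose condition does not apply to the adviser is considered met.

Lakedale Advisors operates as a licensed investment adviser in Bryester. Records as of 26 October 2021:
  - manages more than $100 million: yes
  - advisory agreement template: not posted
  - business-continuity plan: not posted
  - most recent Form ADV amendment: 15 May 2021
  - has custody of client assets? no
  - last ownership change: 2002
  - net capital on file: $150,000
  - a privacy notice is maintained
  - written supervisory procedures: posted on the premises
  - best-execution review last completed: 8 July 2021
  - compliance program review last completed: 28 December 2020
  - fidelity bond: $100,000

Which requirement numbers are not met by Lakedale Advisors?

4, 6, 7, 8, 10

1. written supervisory procedures present → met
2. condition 'has custody of client assets' does not hold → requirement n/a → met
3. Form ADV amendment 164 days ago vs limit 180 → met
4. condition 'manages more than $100 million' holds; net capital $150,000 < $165,000 → not met
5. privacy notice present → met
6. fidelity bond $100,000 < $150,000 → not met
7. advisory agreement template absent → not met
8. compliance program review 302 days ago vs limit 270 → not met
9. best-execution review 110 days ago vs limit 120 → met
10. business-continuity plan absent → not met
Not met: 4, 6, 7, 8, 10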